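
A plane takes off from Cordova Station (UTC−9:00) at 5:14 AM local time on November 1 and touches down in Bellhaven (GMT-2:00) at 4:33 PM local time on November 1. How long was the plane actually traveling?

4 hours 19 minutes

Bellhaven is 7:00 ahead of Cordova Station.
Clock-face elapsed time (ignoring zones) is 11 hours 19 minutes.
Actual elapsed = 11 hours 19 minutes − 7:00 = 4 hours 19 minutes.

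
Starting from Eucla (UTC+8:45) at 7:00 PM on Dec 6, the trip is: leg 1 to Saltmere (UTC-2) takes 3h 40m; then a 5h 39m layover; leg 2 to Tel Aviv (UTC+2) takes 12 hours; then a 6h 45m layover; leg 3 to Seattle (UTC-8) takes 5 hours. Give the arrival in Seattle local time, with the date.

Convert departure to UTC: 7:00 PM − 8:45 = 10:15 AM UTC on Dec 6.
Add 3 hours 40 minutes leg 1 → 1:55 PM UTC.
Add 5 hours 39 minutes layover in Saltmere → 7:34 PM UTC.
Add 12 hours leg 2 → 7:34 AM UTC (Dec 7).
Add 6 hours 45 minutes layover in Tel Aviv → 2:19 PM UTC.
Add 5 hours leg 3 → 7:19 PM UTC.
Seattle is UTC−8:00, so local arrival = 7:19 PM − 8:00 = 11:19 AM on Dec 7.

11:19 AM on Dec 7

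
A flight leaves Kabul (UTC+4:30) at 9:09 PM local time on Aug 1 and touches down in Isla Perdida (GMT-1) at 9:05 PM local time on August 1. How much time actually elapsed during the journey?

5 hours 26 minutes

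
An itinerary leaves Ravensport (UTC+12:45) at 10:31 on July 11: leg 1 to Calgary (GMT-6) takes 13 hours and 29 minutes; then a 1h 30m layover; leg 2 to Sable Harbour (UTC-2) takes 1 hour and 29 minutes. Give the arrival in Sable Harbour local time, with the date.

12:14 on July 11

Convert departure to UTC: 10:31 − 12:45 = 21:46 UTC on Jul 10.
Add 13 hours and 29 minutes leg 1 → 11:15 UTC (Jul 11).
Add 1 hour and 30 minutes layover in Calgary → 12:45 UTC.
Add 1 hour and 29 minutes leg 2 → 14:14 UTC.
Sable Harbour is UTC−2:00, so local arrival = 14:14 − 2:00 = 12:14 on Jul 11.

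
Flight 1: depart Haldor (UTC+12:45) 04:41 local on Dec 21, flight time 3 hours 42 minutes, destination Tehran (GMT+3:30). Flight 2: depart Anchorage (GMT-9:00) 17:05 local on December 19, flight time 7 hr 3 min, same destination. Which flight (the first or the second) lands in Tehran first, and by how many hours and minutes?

the second, by 10 hours 30 minutes

Flight 1 in UTC: 04:41 − 12:45 = 15:56 on Dec 20.
+3 hours 42 minutes → arrive 19:38 UTC on Dec 20.
Flight 2 in UTC: 17:05 + 9:00 = 02:05 on Dec 20.
+7 hours 3 minutes → arrive 09:08 UTC on Dec 20.
Flight 2 lands earlier by 10 hours 30 minutes.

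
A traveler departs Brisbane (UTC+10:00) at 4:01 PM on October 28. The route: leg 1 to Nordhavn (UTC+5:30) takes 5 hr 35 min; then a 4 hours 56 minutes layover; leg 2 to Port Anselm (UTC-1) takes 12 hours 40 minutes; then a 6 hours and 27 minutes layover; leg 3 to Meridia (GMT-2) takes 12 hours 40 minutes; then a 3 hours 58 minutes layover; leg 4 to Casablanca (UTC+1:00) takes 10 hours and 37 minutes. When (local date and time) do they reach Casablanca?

Convert departure to UTC: 4:01 PM − 10:00 = 6:01 AM UTC on Oct 28.
Add 5 hours 35 minutes leg 1 → 11:36 AM UTC.
Add 4 hours and 56 minutes layover in Nordhavn → 4:32 PM UTC.
Add 12 hours and 40 minutes leg 2 → 5:12 AM UTC (Oct 29).
Add 6 hours and 27 minutes layover in Port Anselm → 11:39 AM UTC.
Add 12 hours 40 minutes leg 3 → 12:19 AM UTC (Oct 30).
Add 3 hours 58 minutes layover in Meridia → 4:17 AM UTC.
Add 10 hours 37 minutes leg 4 → 2:54 PM UTC.
Casablanca is UTC+1:00, so local arrival = 2:54 PM + 1:00 = 3:54 PM on Oct 30.

3:54 PM on October 30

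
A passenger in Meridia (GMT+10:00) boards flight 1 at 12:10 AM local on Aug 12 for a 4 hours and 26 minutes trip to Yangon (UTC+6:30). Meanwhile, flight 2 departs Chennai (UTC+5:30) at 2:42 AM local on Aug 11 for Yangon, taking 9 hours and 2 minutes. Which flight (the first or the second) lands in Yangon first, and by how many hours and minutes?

Flight 1 in UTC: 12:10 AM − 10:00 = 2:10 PM on Aug 11.
+4 hours 26 minutes → arrive 6:36 PM UTC on Aug 11.
Flight 2 in UTC: 2:42 AM − 5:30 = 9:12 PM on Aug 10.
+9 hours 2 minutes → arrive 6:14 AM UTC on Aug 11.
Flight 2 lands earlier by 12 hours 22 minutes.

the second, by 12 hours 22 minutes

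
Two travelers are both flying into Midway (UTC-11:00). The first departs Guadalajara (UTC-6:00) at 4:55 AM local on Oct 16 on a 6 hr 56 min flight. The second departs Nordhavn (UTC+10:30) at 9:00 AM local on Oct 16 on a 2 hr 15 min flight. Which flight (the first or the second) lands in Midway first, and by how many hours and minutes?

Flight 1 in UTC: 4:55 AM + 6:00 = 10:55 AM on Oct 16.
+6 hours 56 minutes → arrive 5:51 PM UTC on Oct 16.
Flight 2 in UTC: 9:00 AM − 10:30 = 10:30 PM on Oct 15.
+2 hours and 15 minutes → arrive 12:45 AM UTC on Oct 16.
Flight 2 lands earlier by 17 hours 6 minutes.

the second, by 17 hours 6 minutes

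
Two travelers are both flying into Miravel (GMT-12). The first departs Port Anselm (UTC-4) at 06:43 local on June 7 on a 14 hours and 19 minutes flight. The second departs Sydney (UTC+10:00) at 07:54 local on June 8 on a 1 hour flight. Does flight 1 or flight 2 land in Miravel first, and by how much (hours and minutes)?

the second, by 2 hours 8 minutes

Flight 1 in UTC: 06:43 + 4:00 = 10:43 on Jun 7.
+14 hours 19 minutes → arrive 01:02 UTC on Jun 8.
Flight 2 in UTC: 07:54 − 10:00 = 21:54 on Jun 7.
+1 hour → arrive 22:54 UTC on Jun 7.
Flight 2 lands earlier by 2 hours 8 minutes.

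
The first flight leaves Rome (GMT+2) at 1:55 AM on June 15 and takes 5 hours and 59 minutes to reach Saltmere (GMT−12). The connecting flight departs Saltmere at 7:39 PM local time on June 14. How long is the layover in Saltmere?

Convert departure to UTC: 1:55 AM − 2:00 = 11:55 PM UTC on Jun 14.
Add 5 hours and 59 minutes flight time → 5:54 AM UTC (Jun 15).
Saltmere is UTC−12:00, so local arrival = 5:54 AM − 12:00 = 5:54 PM on Jun 14.
Layover = 7:39 PM − 5:54 PM = 1 hour 45 minutes.

1 hour 45 minutes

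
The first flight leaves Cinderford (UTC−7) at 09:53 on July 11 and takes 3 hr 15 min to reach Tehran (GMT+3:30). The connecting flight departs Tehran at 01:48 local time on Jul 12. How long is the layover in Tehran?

2 hours 10 minutes

Convert departure to UTC: 09:53 + 7:00 = 16:53 UTC on Jul 11.
Add 3 hours and 15 minutes flight time → 20:08 UTC.
Tehran is UTC+3:30, so local arrival = 20:08 + 3:30 = 23:38 on Jul 11.
Layover = 01:48 − 23:38 (+1 day) = 2 hours 10 minutes.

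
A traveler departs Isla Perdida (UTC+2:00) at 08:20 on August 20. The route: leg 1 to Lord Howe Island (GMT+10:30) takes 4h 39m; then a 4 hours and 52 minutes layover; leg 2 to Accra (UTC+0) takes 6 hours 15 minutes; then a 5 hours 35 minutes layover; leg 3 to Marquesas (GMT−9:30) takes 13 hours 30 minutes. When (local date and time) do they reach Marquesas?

07:41 on August 21

Convert departure to UTC: 08:20 − 2:00 = 06:20 UTC on Aug 20.
Add 4 hours and 39 minutes leg 1 → 10:59 UTC.
Add 4 hours and 52 minutes layover in Lord Howe Island → 15:51 UTC.
Add 6 hours and 15 minutes leg 2 → 22:06 UTC.
Add 5 hours and 35 minutes layover in Accra → 03:41 UTC (Aug 21).
Add 13 hours 30 minutes leg 3 → 17:11 UTC.
Marquesas is UTC−9:30, so local arrival = 17:11 − 9:30 = 07:41 on Aug 21.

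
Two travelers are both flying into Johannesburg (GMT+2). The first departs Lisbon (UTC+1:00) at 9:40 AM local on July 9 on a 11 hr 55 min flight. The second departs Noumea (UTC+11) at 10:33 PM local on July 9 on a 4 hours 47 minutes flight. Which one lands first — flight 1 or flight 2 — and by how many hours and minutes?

Flight 1 in UTC: 9:40 AM − 1:00 = 8:40 AM on Jul 9.
+11 hours and 55 minutes → arrive 8:35 PM UTC on Jul 9.
Flight 2 in UTC: 10:33 PM − 11:00 = 11:33 AM on Jul 9.
+4 hours 47 minutes → arrive 4:20 PM UTC on Jul 9.
Flight 2 lands earlier by 4 hours 15 minutes.

the second, by 4 hours 15 minutes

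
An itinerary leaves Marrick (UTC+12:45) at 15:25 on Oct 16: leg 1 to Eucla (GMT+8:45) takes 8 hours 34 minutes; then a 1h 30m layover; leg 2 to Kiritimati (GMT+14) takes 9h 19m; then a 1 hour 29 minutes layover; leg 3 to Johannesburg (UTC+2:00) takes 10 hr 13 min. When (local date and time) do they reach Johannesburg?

11:45 on Oct 17

Convert departure to UTC: 15:25 − 12:45 = 02:40 UTC on Oct 16.
Add 8 hours 34 minutes leg 1 → 11:14 UTC.
Add 1 hour 30 minutes layover in Eucla → 12:44 UTC.
Add 9 hours and 19 minutes leg 2 → 22:03 UTC.
Add 1 hour and 29 minutes layover in Kiritimati → 23:32 UTC.
Add 10 hours and 13 minutes leg 3 → 09:45 UTC (Oct 17).
Johannesburg is UTC+2:00, so local arrival = 09:45 + 2:00 = 11:45 on Oct 17.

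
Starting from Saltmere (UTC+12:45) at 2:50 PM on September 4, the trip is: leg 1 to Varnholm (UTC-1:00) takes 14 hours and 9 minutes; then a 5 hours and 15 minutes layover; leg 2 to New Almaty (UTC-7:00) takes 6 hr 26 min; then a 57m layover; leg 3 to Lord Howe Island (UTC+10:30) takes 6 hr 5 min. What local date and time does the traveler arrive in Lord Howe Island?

Convert departure to UTC: 2:50 PM − 12:45 = 2:05 AM UTC on Sep 4.
Add 14 hours and 9 minutes leg 1 → 4:14 PM UTC.
Add 5 hours 15 minutes layover in Varnholm → 9:29 PM UTC.
Add 6 hours and 26 minutes leg 2 → 3:55 AM UTC (Sep 5).
Add 57 minutes layover in New Almaty → 4:52 AM UTC.
Add 6 hours and 5 minutes leg 3 → 10:57 AM UTC.
Lord Howe Island is UTC+10:30, so local arrival = 10:57 AM + 10:30 = 9:27 PM on Sep 5.

9:27 PM on September 5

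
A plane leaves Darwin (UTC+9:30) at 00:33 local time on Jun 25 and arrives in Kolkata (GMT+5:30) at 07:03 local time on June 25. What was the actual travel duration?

10 hours 30 minutes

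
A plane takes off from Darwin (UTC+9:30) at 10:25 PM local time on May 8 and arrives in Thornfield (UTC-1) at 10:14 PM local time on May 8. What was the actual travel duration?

Departure in UTC: 10:25 PM − 9:30 = 12:55 PM on May 8.
Arrival in UTC: 10:14 PM + 1:00 = 11:14 PM on May 8.
Elapsed = 11:14 PM − 12:55 PM = 10 hours 19 minutes.

10 hours 19 minutes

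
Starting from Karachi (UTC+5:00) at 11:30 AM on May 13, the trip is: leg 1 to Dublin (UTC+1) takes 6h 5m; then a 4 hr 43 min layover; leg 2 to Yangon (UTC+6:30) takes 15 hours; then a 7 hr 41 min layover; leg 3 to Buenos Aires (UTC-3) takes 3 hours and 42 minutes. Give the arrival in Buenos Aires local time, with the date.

4:41 PM on May 14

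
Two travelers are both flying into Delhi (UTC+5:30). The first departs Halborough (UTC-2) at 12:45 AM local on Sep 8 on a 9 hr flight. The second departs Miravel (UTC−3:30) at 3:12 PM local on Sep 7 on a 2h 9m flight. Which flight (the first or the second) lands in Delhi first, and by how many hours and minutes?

Flight 1 in UTC: 12:45 AM + 2:00 = 2:45 AM on Sep 8.
+9 hours → arrive 11:45 AM UTC on Sep 8.
Flight 2 in UTC: 3:12 PM + 3:30 = 6:42 PM on Sep 7.
+2 hours 9 minutes → arrive 8:51 PM UTC on Sep 7.
Flight 2 lands earlier by 14 hours 54 minutes.

the second, by 14 hours 54 minutes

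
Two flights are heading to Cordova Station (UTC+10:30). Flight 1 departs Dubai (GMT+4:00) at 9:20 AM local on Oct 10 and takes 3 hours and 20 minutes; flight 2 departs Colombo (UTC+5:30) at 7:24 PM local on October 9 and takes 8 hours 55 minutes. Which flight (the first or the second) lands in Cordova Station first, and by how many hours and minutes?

the second, by 9 hours 51 minutes

Flight 1 in UTC: 9:20 AM − 4:00 = 5:20 AM on Oct 10.
+3 hours and 20 minutes → arrive 8:40 AM UTC on Oct 10.
Flight 2 in UTC: 7:24 PM − 5:30 = 1:54 PM on Oct 9.
+8 hours and 55 minutes → arrive 10:49 PM UTC on Oct 9.
Flight 2 lands earlier by 9 hours 51 minutes.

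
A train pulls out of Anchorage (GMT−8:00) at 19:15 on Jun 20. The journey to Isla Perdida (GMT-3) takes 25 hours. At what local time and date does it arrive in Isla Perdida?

01:15 on Jun 22

Isla Perdida is 5:00 ahead of Anchorage.
After 25 hours it is 20:15 (Jun 21) in Anchorage.
Shift by the zone difference: 20:15 + 5:00 = 01:15 on Jun 22 in Isla Perdida.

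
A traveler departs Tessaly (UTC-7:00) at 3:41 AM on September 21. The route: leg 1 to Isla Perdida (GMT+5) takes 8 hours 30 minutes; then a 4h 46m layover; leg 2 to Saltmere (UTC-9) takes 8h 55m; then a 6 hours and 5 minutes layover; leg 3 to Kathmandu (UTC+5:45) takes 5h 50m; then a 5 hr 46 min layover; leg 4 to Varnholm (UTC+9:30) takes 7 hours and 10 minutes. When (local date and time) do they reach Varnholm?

7:13 PM on Sep 23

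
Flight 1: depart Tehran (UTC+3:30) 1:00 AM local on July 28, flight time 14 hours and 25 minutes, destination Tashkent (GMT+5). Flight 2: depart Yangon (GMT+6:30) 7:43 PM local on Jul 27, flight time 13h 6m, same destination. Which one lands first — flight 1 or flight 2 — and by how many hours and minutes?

Flight 1 in UTC: 1:00 AM − 3:30 = 9:30 PM on Jul 27.
+14 hours and 25 minutes → arrive 11:55 AM UTC on Jul 28.
Flight 2 in UTC: 7:43 PM − 6:30 = 1:13 PM on Jul 27.
+13 hours and 6 minutes → arrive 2:19 AM UTC on Jul 28.
Flight 2 lands earlier by 9 hours 36 minutes.

the second, by 9 hours 36 minutes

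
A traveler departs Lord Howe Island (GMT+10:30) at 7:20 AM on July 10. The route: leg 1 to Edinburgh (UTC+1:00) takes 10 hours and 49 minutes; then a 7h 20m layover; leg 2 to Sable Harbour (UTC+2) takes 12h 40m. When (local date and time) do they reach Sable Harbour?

Convert departure to UTC: 7:20 AM − 10:30 = 8:50 PM UTC on Jul 9.
Add 10 hours and 49 minutes leg 1 → 7:39 AM UTC (Jul 10).
Add 7 hours 20 minutes layover in Edinburgh → 2:59 PM UTC.
Add 12 hours 40 minutes leg 2 → 3:39 AM UTC (Jul 11).
Sable Harbour is UTC+2:00, so local arrival = 3:39 AM + 2:00 = 5:39 AM on Jul 11.

5:39 AM on July 11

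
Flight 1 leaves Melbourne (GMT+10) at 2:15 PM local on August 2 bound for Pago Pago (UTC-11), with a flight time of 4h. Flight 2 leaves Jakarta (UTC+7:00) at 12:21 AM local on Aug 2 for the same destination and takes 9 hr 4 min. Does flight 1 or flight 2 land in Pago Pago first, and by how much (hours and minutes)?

the second, by 5 hours 50 minutes

Flight 1 in UTC: 2:15 PM − 10:00 = 4:15 AM on Aug 2.
+4 hours → arrive 8:15 AM UTC on Aug 2.
Flight 2 in UTC: 12:21 AM − 7:00 = 5:21 PM on Aug 1.
+9 hours and 4 minutes → arrive 2:25 AM UTC on Aug 2.
Flight 2 lands earlier by 5 hours 50 minutes.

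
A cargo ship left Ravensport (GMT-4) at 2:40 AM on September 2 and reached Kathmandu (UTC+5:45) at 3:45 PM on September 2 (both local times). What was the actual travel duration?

3 hours 20 minutes

Departure in UTC: 2:40 AM + 4:00 = 6:40 AM on Sep 2.
Arrival in UTC: 3:45 PM − 5:45 = 10:00 AM on Sep 2.
Elapsed = 10:00 AM − 6:40 AM = 3 hours 20 minutes.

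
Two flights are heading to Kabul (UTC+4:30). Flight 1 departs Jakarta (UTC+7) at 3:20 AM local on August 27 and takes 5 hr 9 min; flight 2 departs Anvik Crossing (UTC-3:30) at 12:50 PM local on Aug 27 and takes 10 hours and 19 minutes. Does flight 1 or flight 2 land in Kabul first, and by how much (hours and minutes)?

Flight 1 in UTC: 3:20 AM − 7:00 = 8:20 PM on Aug 26.
+5 hours and 9 minutes → arrive 1:29 AM UTC on Aug 27.
Flight 2 in UTC: 12:50 PM + 3:30 = 4:20 PM on Aug 27.
+10 hours 19 minutes → arrive 2:39 AM UTC on Aug 28.
Flight 1 lands earlier by 25 hours 10 minutes.

the first, by 25 hours 10 minutes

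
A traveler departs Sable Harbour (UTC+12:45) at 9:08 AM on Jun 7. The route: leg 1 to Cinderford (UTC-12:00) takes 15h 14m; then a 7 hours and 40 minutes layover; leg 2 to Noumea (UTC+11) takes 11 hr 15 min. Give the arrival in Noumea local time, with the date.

5:32 PM on June 8

Convert departure to UTC: 9:08 AM − 12:45 = 8:23 PM UTC on Jun 6.
Add 15 hours 14 minutes leg 1 → 11:37 AM UTC (Jun 7).
Add 7 hours and 40 minutes layover in Cinderford → 7:17 PM UTC.
Add 11 hours 15 minutes leg 2 → 6:32 AM UTC (Jun 8).
Noumea is UTC+11:00, so local arrival = 6:32 AM + 11:00 = 5:32 PM on Jun 8.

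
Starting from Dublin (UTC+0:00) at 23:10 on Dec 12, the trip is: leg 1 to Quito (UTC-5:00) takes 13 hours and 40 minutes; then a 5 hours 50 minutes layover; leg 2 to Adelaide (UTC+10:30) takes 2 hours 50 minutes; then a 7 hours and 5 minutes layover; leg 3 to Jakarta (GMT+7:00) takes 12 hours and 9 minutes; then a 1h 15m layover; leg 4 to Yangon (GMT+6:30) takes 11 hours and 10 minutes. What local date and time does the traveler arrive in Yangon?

Dublin is at UTC+0, so departure is already 23:10 UTC on Dec 12.
Add 13 hours and 40 minutes leg 1 → 12:50 UTC (Dec 13).
Add 5 hours 50 minutes layover in Quito → 18:40 UTC.
Add 2 hours and 50 minutes leg 2 → 21:30 UTC.
Add 7 hours 5 minutes layover in Adelaide → 04:35 UTC (Dec 14).
Add 12 hours and 9 minutes leg 3 → 16:44 UTC.
Add 1 hour and 15 minutes layover in Jakarta → 17:59 UTC.
Add 11 hours and 10 minutes leg 4 → 05:09 UTC (Dec 15).
Yangon is UTC+6:30, so local arrival = 05:09 + 6:30 = 11:39 on Dec 15.

11:39 on Dec 15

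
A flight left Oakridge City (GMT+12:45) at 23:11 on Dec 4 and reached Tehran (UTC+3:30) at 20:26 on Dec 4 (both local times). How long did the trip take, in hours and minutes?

6 hours 30 minutes

Tehran is 9:15 behind Oakridge City.
Clock-face elapsed time (ignoring zones) is −2 hours 45 minutes.
Actual elapsed = −2 hours 45 minutes + 9:15 = 6 hours 30 minutes.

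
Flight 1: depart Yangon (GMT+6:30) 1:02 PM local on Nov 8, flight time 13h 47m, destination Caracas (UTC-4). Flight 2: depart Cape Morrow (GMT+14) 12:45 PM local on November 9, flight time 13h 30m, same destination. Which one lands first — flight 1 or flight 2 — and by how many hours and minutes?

the first, by 15 hours 56 minutes

Flight 1 in UTC: 1:02 PM − 6:30 = 6:32 AM on Nov 8.
+13 hours and 47 minutes → arrive 8:19 PM UTC on Nov 8.
Flight 2 in UTC: 12:45 PM − 14:00 = 10:45 PM on Nov 8.
+13 hours 30 minutes → arrive 12:15 PM UTC on Nov 9.
Flight 1 lands earlier by 15 hours 56 minutes.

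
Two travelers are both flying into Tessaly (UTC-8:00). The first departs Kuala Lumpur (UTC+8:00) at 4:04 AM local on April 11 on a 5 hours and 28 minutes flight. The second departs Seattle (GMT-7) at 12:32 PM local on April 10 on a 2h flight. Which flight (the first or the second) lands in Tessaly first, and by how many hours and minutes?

the second, by 4 hours

Flight 1 in UTC: 4:04 AM − 8:00 = 8:04 PM on Apr 10.
+5 hours and 28 minutes → arrive 1:32 AM UTC on Apr 11.
Flight 2 in UTC: 12:32 PM + 7:00 = 7:32 PM on Apr 10.
+2 hours → arrive 9:32 PM UTC on Apr 10.
Flight 2 lands earlier by 4 hours.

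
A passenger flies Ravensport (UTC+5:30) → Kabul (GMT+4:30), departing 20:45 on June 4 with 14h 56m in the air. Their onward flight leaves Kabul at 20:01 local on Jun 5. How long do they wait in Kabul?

9 hours 20 minutes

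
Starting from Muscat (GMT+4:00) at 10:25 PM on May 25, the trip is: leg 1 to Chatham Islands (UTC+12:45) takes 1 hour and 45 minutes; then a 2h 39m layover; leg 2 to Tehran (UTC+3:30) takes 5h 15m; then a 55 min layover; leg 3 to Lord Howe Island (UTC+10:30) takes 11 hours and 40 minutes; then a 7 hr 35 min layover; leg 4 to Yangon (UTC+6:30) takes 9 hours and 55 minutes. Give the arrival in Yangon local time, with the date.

Convert departure to UTC: 10:25 PM − 4:00 = 6:25 PM UTC on May 25.
Add 1 hour 45 minutes leg 1 → 8:10 PM UTC.
Add 2 hours and 39 minutes layover in Chatham Islands → 10:49 PM UTC.
Add 5 hours 15 minutes leg 2 → 4:04 AM UTC (May 26).
Add 55 minutes layover in Tehran → 4:59 AM UTC.
Add 11 hours and 40 minutes leg 3 → 4:39 PM UTC.
Add 7 hours 35 minutes layover in Lord Howe Island → 12:14 AM UTC (May 27).
Add 9 hours 55 minutes leg 4 → 10:09 AM UTC.
Yangon is UTC+6:30, so local arrival = 10:09 AM + 6:30 = 4:39 PM on May 27.

4:39 PM on May 27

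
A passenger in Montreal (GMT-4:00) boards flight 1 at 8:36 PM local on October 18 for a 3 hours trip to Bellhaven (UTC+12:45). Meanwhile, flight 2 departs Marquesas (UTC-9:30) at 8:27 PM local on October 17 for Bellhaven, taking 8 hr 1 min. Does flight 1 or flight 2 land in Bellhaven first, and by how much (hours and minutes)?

the second, by 13 hours 38 minutes

Flight 1 in UTC: 8:36 PM + 4:00 = 12:36 AM on Oct 19.
+3 hours → arrive 3:36 AM UTC on Oct 19.
Flight 2 in UTC: 8:27 PM + 9:30 = 5:57 AM on Oct 18.
+8 hours 1 minute → arrive 1:58 PM UTC on Oct 18.
Flight 2 lands earlier by 13 hours 38 minutes.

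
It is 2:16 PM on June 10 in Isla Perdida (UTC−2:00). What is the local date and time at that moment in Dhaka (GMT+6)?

10:16 PM on June 10

In UTC: 2:16 PM + 2:00 = 4:16 PM on Jun 10.
Dhaka is UTC+6:00: 4:16 PM + 6:00 = 10:16 PM on Jun 10.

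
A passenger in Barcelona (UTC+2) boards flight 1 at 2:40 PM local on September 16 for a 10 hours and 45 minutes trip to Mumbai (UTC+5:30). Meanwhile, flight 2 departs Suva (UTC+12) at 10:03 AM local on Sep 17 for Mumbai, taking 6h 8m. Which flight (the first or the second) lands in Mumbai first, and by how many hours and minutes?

the first, by 4 hours 46 minutes

Flight 1 in UTC: 2:40 PM − 2:00 = 12:40 PM on Sep 16.
+10 hours 45 minutes → arrive 11:25 PM UTC on Sep 16.
Flight 2 in UTC: 10:03 AM − 12:00 = 10:03 PM on Sep 16.
+6 hours 8 minutes → arrive 4:11 AM UTC on Sep 17.
Flight 1 lands earlier by 4 hours 46 minutes.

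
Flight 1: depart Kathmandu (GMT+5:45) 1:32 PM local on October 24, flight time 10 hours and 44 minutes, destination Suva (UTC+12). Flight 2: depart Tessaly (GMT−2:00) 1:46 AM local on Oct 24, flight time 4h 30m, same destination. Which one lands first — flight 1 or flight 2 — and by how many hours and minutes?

Flight 1 in UTC: 1:32 PM − 5:45 = 7:47 AM on Oct 24.
+10 hours and 44 minutes → arrive 6:31 PM UTC on Oct 24.
Flight 2 in UTC: 1:46 AM + 2:00 = 3:46 AM on Oct 24.
+4 hours 30 minutes → arrive 8:16 AM UTC on Oct 24.
Flight 2 lands earlier by 10 hours 15 minutes.

the second, by 10 hours 15 minutes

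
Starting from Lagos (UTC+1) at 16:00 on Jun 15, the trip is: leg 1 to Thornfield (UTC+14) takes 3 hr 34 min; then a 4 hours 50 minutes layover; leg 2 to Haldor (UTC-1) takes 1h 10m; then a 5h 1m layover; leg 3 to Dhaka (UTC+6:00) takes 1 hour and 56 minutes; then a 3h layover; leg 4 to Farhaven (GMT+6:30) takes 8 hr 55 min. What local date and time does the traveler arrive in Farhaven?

01:56 on June 17

Convert departure to UTC: 16:00 − 1:00 = 15:00 UTC on Jun 15.
Add 3 hours and 34 minutes leg 1 → 18:34 UTC.
Add 4 hours and 50 minutes layover in Thornfield → 23:24 UTC.
Add 1 hour 10 minutes leg 2 → 00:34 UTC (Jun 16).
Add 5 hours 1 minute layover in Haldor → 05:35 UTC.
Add 1 hour and 56 minutes leg 3 → 07:31 UTC.
Add 3 hours layover in Dhaka → 10:31 UTC.
Add 8 hours and 55 minutes leg 4 → 19:26 UTC.
Farhaven is UTC+6:30, so local arrival = 19:26 + 6:30 = 01:56 on Jun 17.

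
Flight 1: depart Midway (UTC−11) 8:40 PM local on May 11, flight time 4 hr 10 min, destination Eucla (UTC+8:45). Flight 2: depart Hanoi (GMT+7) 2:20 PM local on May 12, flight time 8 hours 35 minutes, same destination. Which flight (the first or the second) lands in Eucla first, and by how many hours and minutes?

Flight 1 in UTC: 8:40 PM + 11:00 = 7:40 AM on May 12.
+4 hours 10 minutes → arrive 11:50 AM UTC on May 12.
Flight 2 in UTC: 2:20 PM − 7:00 = 7:20 AM on May 12.
+8 hours and 35 minutes → arrive 3:55 PM UTC on May 12.
Flight 1 lands earlier by 4 hours 5 minutes.

the first, by 4 hours 5 minutes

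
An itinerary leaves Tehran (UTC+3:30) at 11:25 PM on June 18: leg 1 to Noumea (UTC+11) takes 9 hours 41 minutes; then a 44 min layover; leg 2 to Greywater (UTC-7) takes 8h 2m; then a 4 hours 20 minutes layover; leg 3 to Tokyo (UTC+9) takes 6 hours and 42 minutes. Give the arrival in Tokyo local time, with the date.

Convert departure to UTC: 11:25 PM − 3:30 = 7:55 PM UTC on Jun 18.
Add 9 hours 41 minutes leg 1 → 5:36 AM UTC (Jun 19).
Add 44 minutes layover in Noumea → 6:20 AM UTC.
Add 8 hours and 2 minutes leg 2 → 2:22 PM UTC.
Add 4 hours 20 minutes layover in Greywater → 6:42 PM UTC.
Add 6 hours 42 minutes leg 3 → 1:24 AM UTC (Jun 20).
Tokyo is UTC+9:00, so local arrival = 1:24 AM + 9:00 = 10:24 AM on Jun 20.

10:24 AM on June 20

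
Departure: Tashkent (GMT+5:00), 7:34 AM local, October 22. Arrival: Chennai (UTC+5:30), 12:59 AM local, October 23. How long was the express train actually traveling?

Departure in UTC: 7:34 AM − 5:00 = 2:34 AM on Oct 22.
Arrival in UTC: 12:59 AM − 5:30 = 7:29 PM on Oct 22.
Elapsed = 7:29 PM − 2:34 AM = 16 hours 55 minutes.

16 hours 55 minutes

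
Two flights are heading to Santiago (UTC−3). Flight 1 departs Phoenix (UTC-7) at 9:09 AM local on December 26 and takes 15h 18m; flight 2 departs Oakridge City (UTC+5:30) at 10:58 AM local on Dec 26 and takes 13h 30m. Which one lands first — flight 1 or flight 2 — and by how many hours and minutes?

the second, by 12 hours 29 minutes

Flight 1 in UTC: 9:09 AM + 7:00 = 4:09 PM on Dec 26.
+15 hours 18 minutes → arrive 7:27 AM UTC on Dec 27.
Flight 2 in UTC: 10:58 AM − 5:30 = 5:28 AM on Dec 26.
+13 hours and 30 minutes → arrive 6:58 PM UTC on Dec 26.
Flight 2 lands earlier by 12 hours 29 minutes.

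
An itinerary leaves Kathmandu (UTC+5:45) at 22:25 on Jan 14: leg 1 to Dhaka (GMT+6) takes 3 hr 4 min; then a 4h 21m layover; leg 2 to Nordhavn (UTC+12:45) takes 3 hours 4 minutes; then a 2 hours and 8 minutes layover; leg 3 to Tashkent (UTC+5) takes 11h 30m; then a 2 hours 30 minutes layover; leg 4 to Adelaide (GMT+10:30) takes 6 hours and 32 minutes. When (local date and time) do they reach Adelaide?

12:19 on January 16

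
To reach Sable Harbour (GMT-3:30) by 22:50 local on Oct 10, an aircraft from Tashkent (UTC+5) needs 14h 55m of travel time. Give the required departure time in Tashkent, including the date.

16:25 on October 10

Target arrival in UTC: 22:50 + 3:30 = 02:20 on Oct 11.
Subtract 14 hours 55 minutes → departure 11:25 UTC on Oct 10.
Tashkent is UTC+5:00: 11:25 + 5:00 = 16:25 on Oct 10.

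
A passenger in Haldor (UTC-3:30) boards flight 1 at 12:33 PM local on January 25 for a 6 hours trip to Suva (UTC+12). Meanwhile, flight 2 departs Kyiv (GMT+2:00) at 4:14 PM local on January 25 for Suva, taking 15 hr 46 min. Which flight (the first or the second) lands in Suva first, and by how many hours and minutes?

Flight 1 in UTC: 12:33 PM + 3:30 = 4:03 PM on Jan 25.
+6 hours → arrive 10:03 PM UTC on Jan 25.
Flight 2 in UTC: 4:14 PM − 2:00 = 2:14 PM on Jan 25.
+15 hours 46 minutes → arrive 6:00 AM UTC on Jan 26.
Flight 1 lands earlier by 7 hours 57 minutes.

the first, by 7 hours 57 minutes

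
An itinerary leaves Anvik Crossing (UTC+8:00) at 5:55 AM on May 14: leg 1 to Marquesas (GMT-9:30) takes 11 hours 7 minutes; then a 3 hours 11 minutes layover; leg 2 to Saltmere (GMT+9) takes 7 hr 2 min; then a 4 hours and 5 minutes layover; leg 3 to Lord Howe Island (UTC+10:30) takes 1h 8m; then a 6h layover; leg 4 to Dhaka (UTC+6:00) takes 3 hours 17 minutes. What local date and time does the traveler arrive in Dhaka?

Convert departure to UTC: 5:55 AM − 8:00 = 9:55 PM UTC on May 13.
Add 11 hours and 7 minutes leg 1 → 9:02 AM UTC (May 14).
Add 3 hours and 11 minutes layover in Marquesas → 12:13 PM UTC.
Add 7 hours 2 minutes leg 2 → 7:15 PM UTC.
Add 4 hours 5 minutes layover in Saltmere → 11:20 PM UTC.
Add 1 hour 8 minutes leg 3 → 12:28 AM UTC (May 15).
Add 6 hours layover in Lord Howe Island → 6:28 AM UTC.
Add 3 hours and 17 minutes leg 4 → 9:45 AM UTC.
Dhaka is UTC+6:00, so local arrival = 9:45 AM + 6:00 = 3:45 PM on May 15.

3:45 PM on May 15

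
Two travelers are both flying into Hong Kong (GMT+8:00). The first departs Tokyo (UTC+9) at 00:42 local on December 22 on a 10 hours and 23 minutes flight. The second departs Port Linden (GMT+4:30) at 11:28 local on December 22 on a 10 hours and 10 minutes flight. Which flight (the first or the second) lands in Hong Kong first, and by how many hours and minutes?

the first, by 15 hours 3 minutes

Flight 1 in UTC: 00:42 − 9:00 = 15:42 on Dec 21.
+10 hours 23 minutes → arrive 02:05 UTC on Dec 22.
Flight 2 in UTC: 11:28 − 4:30 = 06:58 on Dec 22.
+10 hours and 10 minutes → arrive 17:08 UTC on Dec 22.
Flight 1 lands earlier by 15 hours 3 minutes.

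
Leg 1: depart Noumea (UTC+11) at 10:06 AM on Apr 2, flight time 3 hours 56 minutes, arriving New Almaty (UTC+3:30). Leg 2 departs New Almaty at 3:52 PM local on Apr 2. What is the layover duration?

Convert departure to UTC: 10:06 AM − 11:00 = 11:06 PM UTC on Apr 1.
Add 3 hours 56 minutes flight time → 3:02 AM UTC (Apr 2).
New Almaty is UTC+3:30, so local arrival = 3:02 AM + 3:30 = 6:32 AM on Apr 2.
Layover = 3:52 PM − 6:32 AM = 9 hours 20 minutes.

9 hours 20 minutes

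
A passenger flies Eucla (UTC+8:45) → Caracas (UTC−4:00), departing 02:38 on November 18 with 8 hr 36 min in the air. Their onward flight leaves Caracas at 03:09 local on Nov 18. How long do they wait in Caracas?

Convert departure to UTC: 02:38 − 8:45 = 17:53 UTC on Nov 17.
Add 8 hours and 36 minutes flight time → 02:29 UTC (Nov 18).
Caracas is UTC−4:00, so local arrival = 02:29 − 4:00 = 22:29 on Nov 17.
Layover = 03:09 − 22:29 (+1 day) = 4 hours 40 minutes.

4 hours 40 minutes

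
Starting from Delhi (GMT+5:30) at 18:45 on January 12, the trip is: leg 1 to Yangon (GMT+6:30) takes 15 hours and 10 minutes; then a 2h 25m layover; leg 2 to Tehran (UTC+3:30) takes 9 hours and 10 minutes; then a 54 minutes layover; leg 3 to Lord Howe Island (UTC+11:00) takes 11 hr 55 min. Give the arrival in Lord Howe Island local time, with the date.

15:49 on Jan 14

Convert departure to UTC: 18:45 − 5:30 = 13:15 UTC on Jan 12.
Add 15 hours 10 minutes leg 1 → 04:25 UTC (Jan 13).
Add 2 hours and 25 minutes layover in Yangon → 06:50 UTC.
Add 9 hours and 10 minutes leg 2 → 16:00 UTC.
Add 54 minutes layover in Tehran → 16:54 UTC.
Add 11 hours and 55 minutes leg 3 → 04:49 UTC (Jan 14).
Lord Howe Island is UTC+11:00, so local arrival = 04:49 + 11:00 = 15:49 on Jan 14.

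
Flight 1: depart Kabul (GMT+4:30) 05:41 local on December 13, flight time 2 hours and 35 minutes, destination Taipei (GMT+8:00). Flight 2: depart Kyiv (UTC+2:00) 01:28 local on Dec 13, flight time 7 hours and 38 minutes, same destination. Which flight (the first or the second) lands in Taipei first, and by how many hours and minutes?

Flight 1 in UTC: 05:41 − 4:30 = 01:11 on Dec 13.
+2 hours and 35 minutes → arrive 03:46 UTC on Dec 13.
Flight 2 in UTC: 01:28 − 2:00 = 23:28 on Dec 12.
+7 hours and 38 minutes → arrive 07:06 UTC on Dec 13.
Flight 1 lands earlier by 3 hours 20 minutes.

the first, by 3 hours 20 minutes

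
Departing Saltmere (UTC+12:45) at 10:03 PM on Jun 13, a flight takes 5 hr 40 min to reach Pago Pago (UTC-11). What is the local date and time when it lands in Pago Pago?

Convert departure to UTC: 10:03 PM − 12:45 = 9:18 AM UTC on Jun 13.
Add 5 hours 40 minutes travel time → 2:58 PM UTC.
Pago Pago is UTC−11:00, so local arrival = 2:58 PM − 11:00 = 3:58 AM on Jun 13.

3:58 AM on June 13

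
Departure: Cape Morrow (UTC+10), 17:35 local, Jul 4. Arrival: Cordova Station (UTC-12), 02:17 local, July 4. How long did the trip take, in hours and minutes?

6 hours 42 minutes

Cordova Station is 22:00 behind Cape Morrow.
Clock-face elapsed time (ignoring zones) is −15 hours 18 minutes.
Actual elapsed = −15 hours 18 minutes + 22:00 = 6 hours 42 minutes.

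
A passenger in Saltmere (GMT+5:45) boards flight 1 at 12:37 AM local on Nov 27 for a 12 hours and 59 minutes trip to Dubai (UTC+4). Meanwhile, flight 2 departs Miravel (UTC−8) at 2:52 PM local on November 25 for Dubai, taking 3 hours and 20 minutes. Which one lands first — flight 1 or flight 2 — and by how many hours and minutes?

the second, by 29 hours 39 minutes

Flight 1 in UTC: 12:37 AM − 5:45 = 6:52 PM on Nov 26.
+12 hours and 59 minutes → arrive 7:51 AM UTC on Nov 27.
Flight 2 in UTC: 2:52 PM + 8:00 = 10:52 PM on Nov 25.
+3 hours 20 minutes → arrive 2:12 AM UTC on Nov 26.
Flight 2 lands earlier by 29 hours 39 minutes.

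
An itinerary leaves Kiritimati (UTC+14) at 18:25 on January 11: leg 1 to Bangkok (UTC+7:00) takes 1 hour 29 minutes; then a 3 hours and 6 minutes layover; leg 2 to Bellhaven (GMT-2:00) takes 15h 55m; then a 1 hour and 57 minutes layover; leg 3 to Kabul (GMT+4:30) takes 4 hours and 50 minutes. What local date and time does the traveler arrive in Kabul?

12:12 on Jan 12

Convert departure to UTC: 18:25 − 14:00 = 04:25 UTC on Jan 11.
Add 1 hour and 29 minutes leg 1 → 05:54 UTC.
Add 3 hours 6 minutes layover in Bangkok → 09:00 UTC.
Add 15 hours and 55 minutes leg 2 → 00:55 UTC (Jan 12).
Add 1 hour and 57 minutes layover in Bellhaven → 02:52 UTC.
Add 4 hours and 50 minutes leg 3 → 07:42 UTC.
Kabul is UTC+4:30, so local arrival = 07:42 + 4:30 = 12:12 on Jan 12.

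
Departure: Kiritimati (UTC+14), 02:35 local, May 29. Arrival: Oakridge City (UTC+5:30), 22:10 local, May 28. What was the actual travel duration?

Departure in UTC: 02:35 − 14:00 = 12:35 on May 28.
Arrival in UTC: 22:10 − 5:30 = 16:40 on May 28.
Elapsed = 16:40 − 12:35 = 4 hours 5 minutes.

4 hours 5 minutes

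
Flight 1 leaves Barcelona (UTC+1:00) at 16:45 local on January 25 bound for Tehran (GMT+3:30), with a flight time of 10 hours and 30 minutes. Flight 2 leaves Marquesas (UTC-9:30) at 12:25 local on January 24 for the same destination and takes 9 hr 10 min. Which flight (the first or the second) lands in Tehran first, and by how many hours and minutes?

the second, by 19 hours 10 minutes

Flight 1 in UTC: 16:45 − 1:00 = 15:45 on Jan 25.
+10 hours 30 minutes → arrive 02:15 UTC on Jan 26.
Flight 2 in UTC: 12:25 + 9:30 = 21:55 on Jan 24.
+9 hours and 10 minutes → arrive 07:05 UTC on Jan 25.
Flight 2 lands earlier by 19 hours 10 minutes.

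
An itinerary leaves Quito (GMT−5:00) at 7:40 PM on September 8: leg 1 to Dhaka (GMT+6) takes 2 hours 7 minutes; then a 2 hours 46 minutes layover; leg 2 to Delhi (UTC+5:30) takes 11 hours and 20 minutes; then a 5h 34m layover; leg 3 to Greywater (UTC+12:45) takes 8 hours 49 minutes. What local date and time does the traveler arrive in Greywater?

8:01 PM on September 10

Convert departure to UTC: 7:40 PM + 5:00 = 12:40 AM UTC on Sep 9.
Add 2 hours 7 minutes leg 1 → 2:47 AM UTC.
Add 2 hours 46 minutes layover in Dhaka → 5:33 AM UTC.
Add 11 hours 20 minutes leg 2 → 4:53 PM UTC.
Add 5 hours 34 minutes layover in Delhi → 10:27 PM UTC.
Add 8 hours and 49 minutes leg 3 → 7:16 AM UTC (Sep 10).
Greywater is UTC+12:45, so local arrival = 7:16 AM + 12:45 = 8:01 PM on Sep 10.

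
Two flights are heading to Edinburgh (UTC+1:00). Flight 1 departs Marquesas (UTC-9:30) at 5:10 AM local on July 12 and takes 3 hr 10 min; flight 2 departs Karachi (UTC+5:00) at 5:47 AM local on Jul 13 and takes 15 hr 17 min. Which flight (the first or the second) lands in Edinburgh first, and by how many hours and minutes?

the first, by 22 hours 14 minutes

Flight 1 in UTC: 5:10 AM + 9:30 = 2:40 PM on Jul 12.
+3 hours and 10 minutes → arrive 5:50 PM UTC on Jul 12.
Flight 2 in UTC: 5:47 AM − 5:00 = 12:47 AM on Jul 13.
+15 hours 17 minutes → arrive 4:04 PM UTC on Jul 13.
Flight 1 lands earlier by 22 hours 14 minutes.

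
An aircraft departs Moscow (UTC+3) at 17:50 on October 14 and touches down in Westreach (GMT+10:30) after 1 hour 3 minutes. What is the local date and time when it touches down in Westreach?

02:23 on October 15

Westreach is 7:30 ahead of Moscow.
After 1 hour and 3 minutes it is 18:53 in Moscow.
Shift by the zone difference: 18:53 + 7:30 = 02:23 on Oct 15 in Westreach.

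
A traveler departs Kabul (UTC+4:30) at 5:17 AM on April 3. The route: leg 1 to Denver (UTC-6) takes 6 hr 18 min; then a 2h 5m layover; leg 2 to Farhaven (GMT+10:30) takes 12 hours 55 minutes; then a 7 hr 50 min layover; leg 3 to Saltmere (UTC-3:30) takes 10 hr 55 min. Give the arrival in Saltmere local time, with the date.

Convert departure to UTC: 5:17 AM − 4:30 = 12:47 AM UTC on Apr 3.
Add 6 hours and 18 minutes leg 1 → 7:05 AM UTC.
Add 2 hours 5 minutes layover in Denver → 9:10 AM UTC.
Add 12 hours 55 minutes leg 2 → 10:05 PM UTC.
Add 7 hours 50 minutes layover in Farhaven → 5:55 AM UTC (Apr 4).
Add 10 hours 55 minutes leg 3 → 4:50 PM UTC.
Saltmere is UTC−3:30, so local arrival = 4:50 PM − 3:30 = 1:20 PM on Apr 4.

1:20 PM on April 4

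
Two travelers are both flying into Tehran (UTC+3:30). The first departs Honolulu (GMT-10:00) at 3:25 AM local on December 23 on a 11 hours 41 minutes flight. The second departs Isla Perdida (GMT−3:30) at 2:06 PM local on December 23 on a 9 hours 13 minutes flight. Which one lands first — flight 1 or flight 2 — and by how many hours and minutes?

the first, by 1 hour 43 minutes

Flight 1 in UTC: 3:25 AM + 10:00 = 1:25 PM on Dec 23.
+11 hours and 41 minutes → arrive 1:06 AM UTC on Dec 24.
Flight 2 in UTC: 2:06 PM + 3:30 = 5:36 PM on Dec 23.
+9 hours 13 minutes → arrive 2:49 AM UTC on Dec 24.
Flight 1 lands earlier by 1 hour 43 minutes.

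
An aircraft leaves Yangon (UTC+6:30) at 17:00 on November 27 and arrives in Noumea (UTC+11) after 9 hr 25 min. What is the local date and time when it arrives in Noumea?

06:55 on November 28

Noumea is 4:30 ahead of Yangon.
After 9 hours 25 minutes it is 02:25 (Nov 28) in Yangon.
Shift by the zone difference: 02:25 + 4:30 = 06:55 on Nov 28 in Noumea.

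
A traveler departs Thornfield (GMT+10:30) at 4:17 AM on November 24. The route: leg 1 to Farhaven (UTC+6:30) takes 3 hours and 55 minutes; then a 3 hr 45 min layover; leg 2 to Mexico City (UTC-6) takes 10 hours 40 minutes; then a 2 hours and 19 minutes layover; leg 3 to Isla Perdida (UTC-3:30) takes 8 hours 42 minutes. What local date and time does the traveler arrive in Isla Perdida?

Convert departure to UTC: 4:17 AM − 10:30 = 5:47 PM UTC on Nov 23.
Add 3 hours 55 minutes leg 1 → 9:42 PM UTC.
Add 3 hours 45 minutes layover in Farhaven → 1:27 AM UTC (Nov 24).
Add 10 hours and 40 minutes leg 2 → 12:07 PM UTC.
Add 2 hours and 19 minutes layover in Mexico City → 2:26 PM UTC.
Add 8 hours 42 minutes leg 3 → 11:08 PM UTC.
Isla Perdida is UTC−3:30, so local arrival = 11:08 PM − 3:30 = 7:38 PM on Nov 24.

7:38 PM on November 24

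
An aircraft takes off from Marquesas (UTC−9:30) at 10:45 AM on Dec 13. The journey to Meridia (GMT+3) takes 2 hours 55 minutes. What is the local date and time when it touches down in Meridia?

2:10 AM on December 14

Convert departure to UTC: 10:45 AM + 9:30 = 8:15 PM UTC on Dec 13.
Add 2 hours and 55 minutes travel time → 11:10 PM UTC.
Meridia is UTC+3:00, so local arrival = 11:10 PM + 3:00 = 2:10 AM on Dec 14.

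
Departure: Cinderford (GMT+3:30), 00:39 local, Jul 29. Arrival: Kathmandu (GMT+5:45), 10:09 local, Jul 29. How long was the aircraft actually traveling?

7 hours 15 minutes

Departure in UTC: 00:39 − 3:30 = 21:09 on Jul 28.
Arrival in UTC: 10:09 − 5:45 = 04:24 on Jul 29.
Elapsed = 04:24 − 21:09 (+1 day) = 7 hours 15 minutes.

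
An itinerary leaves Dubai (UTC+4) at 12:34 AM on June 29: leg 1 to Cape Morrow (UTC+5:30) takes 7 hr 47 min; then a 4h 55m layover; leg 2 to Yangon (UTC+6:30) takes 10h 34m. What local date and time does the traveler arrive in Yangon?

Convert departure to UTC: 12:34 AM − 4:00 = 8:34 PM UTC on Jun 28.
Add 7 hours 47 minutes leg 1 → 4:21 AM UTC (Jun 29).
Add 4 hours and 55 minutes layover in Cape Morrow → 9:16 AM UTC.
Add 10 hours 34 minutes leg 2 → 7:50 PM UTC.
Yangon is UTC+6:30, so local arrival = 7:50 PM + 6:30 = 2:20 AM on Jun 30.

2:20 AM on June 30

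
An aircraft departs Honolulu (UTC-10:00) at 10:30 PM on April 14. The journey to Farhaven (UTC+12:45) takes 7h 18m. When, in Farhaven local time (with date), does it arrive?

Convert departure to UTC: 10:30 PM + 10:00 = 8:30 AM UTC on Apr 15.
Add 7 hours 18 minutes travel time → 3:48 PM UTC.
Farhaven is UTC+12:45, so local arrival = 3:48 PM + 12:45 = 4:33 AM on Apr 16.

4:33 AM on Apr 16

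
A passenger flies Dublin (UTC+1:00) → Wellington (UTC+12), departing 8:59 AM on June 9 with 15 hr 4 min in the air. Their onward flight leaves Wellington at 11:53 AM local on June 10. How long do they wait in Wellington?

50 minutes

Convert departure to UTC: 8:59 AM − 1:00 = 7:59 AM UTC on Jun 9.
Add 15 hours and 4 minutes flight time → 11:03 PM UTC.
Wellington is UTC+12:00, so local arrival = 11:03 PM + 12:00 = 11:03 AM on Jun 10.
Layover = 11:53 AM − 11:03 AM = 50 minutes.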